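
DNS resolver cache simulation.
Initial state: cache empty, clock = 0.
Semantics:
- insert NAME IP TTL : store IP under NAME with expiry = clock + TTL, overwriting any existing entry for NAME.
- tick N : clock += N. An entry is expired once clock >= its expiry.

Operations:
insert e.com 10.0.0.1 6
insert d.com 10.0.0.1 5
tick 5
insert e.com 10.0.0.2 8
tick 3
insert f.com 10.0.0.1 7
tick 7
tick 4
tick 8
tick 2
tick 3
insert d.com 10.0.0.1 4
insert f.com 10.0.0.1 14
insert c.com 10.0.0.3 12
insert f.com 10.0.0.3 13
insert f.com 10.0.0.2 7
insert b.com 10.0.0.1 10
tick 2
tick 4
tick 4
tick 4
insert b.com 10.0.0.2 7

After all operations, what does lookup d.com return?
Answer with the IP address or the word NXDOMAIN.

Op 1: insert e.com -> 10.0.0.1 (expiry=0+6=6). clock=0
Op 2: insert d.com -> 10.0.0.1 (expiry=0+5=5). clock=0
Op 3: tick 5 -> clock=5. purged={d.com}
Op 4: insert e.com -> 10.0.0.2 (expiry=5+8=13). clock=5
Op 5: tick 3 -> clock=8.
Op 6: insert f.com -> 10.0.0.1 (expiry=8+7=15). clock=8
Op 7: tick 7 -> clock=15. purged={e.com,f.com}
Op 8: tick 4 -> clock=19.
Op 9: tick 8 -> clock=27.
Op 10: tick 2 -> clock=29.
Op 11: tick 3 -> clock=32.
Op 12: insert d.com -> 10.0.0.1 (expiry=32+4=36). clock=32
Op 13: insert f.com -> 10.0.0.1 (expiry=32+14=46). clock=32
Op 14: insert c.com -> 10.0.0.3 (expiry=32+12=44). clock=32
Op 15: insert f.com -> 10.0.0.3 (expiry=32+13=45). clock=32
Op 16: insert f.com -> 10.0.0.2 (expiry=32+7=39). clock=32
Op 17: insert b.com -> 10.0.0.1 (expiry=32+10=42). clock=32
Op 18: tick 2 -> clock=34.
Op 19: tick 4 -> clock=38. purged={d.com}
Op 20: tick 4 -> clock=42. purged={b.com,f.com}
Op 21: tick 4 -> clock=46. purged={c.com}
Op 22: insert b.com -> 10.0.0.2 (expiry=46+7=53). clock=46
lookup d.com: not in cache (expired or never inserted)

Answer: NXDOMAIN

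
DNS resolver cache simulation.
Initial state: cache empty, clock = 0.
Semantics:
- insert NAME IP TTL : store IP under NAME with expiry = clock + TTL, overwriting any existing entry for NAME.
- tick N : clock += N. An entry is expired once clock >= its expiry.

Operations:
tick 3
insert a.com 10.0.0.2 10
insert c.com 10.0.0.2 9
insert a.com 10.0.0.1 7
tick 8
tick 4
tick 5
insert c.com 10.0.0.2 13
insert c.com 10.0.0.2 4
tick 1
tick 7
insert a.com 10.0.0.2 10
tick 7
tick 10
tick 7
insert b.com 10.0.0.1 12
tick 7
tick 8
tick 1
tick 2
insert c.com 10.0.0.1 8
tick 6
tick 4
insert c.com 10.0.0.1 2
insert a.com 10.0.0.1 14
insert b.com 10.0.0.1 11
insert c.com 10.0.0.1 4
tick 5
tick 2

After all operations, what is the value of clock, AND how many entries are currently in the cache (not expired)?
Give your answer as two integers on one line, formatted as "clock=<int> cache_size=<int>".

Op 1: tick 3 -> clock=3.
Op 2: insert a.com -> 10.0.0.2 (expiry=3+10=13). clock=3
Op 3: insert c.com -> 10.0.0.2 (expiry=3+9=12). clock=3
Op 4: insert a.com -> 10.0.0.1 (expiry=3+7=10). clock=3
Op 5: tick 8 -> clock=11. purged={a.com}
Op 6: tick 4 -> clock=15. purged={c.com}
Op 7: tick 5 -> clock=20.
Op 8: insert c.com -> 10.0.0.2 (expiry=20+13=33). clock=20
Op 9: insert c.com -> 10.0.0.2 (expiry=20+4=24). clock=20
Op 10: tick 1 -> clock=21.
Op 11: tick 7 -> clock=28. purged={c.com}
Op 12: insert a.com -> 10.0.0.2 (expiry=28+10=38). clock=28
Op 13: tick 7 -> clock=35.
Op 14: tick 10 -> clock=45. purged={a.com}
Op 15: tick 7 -> clock=52.
Op 16: insert b.com -> 10.0.0.1 (expiry=52+12=64). clock=52
Op 17: tick 7 -> clock=59.
Op 18: tick 8 -> clock=67. purged={b.com}
Op 19: tick 1 -> clock=68.
Op 20: tick 2 -> clock=70.
Op 21: insert c.com -> 10.0.0.1 (expiry=70+8=78). clock=70
Op 22: tick 6 -> clock=76.
Op 23: tick 4 -> clock=80. purged={c.com}
Op 24: insert c.com -> 10.0.0.1 (expiry=80+2=82). clock=80
Op 25: insert a.com -> 10.0.0.1 (expiry=80+14=94). clock=80
Op 26: insert b.com -> 10.0.0.1 (expiry=80+11=91). clock=80
Op 27: insert c.com -> 10.0.0.1 (expiry=80+4=84). clock=80
Op 28: tick 5 -> clock=85. purged={c.com}
Op 29: tick 2 -> clock=87.
Final clock = 87
Final cache (unexpired): {a.com,b.com} -> size=2

Answer: clock=87 cache_size=2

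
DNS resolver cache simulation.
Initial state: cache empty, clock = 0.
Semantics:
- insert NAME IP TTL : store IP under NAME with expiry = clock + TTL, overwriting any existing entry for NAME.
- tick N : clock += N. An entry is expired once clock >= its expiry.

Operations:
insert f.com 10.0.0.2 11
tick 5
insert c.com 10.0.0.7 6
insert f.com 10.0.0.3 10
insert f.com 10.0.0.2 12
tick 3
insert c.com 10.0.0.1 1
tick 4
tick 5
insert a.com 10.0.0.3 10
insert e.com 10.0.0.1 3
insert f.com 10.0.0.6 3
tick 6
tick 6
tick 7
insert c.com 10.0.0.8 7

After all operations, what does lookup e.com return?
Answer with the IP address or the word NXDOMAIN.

Answer: NXDOMAIN

Derivation:
Op 1: insert f.com -> 10.0.0.2 (expiry=0+11=11). clock=0
Op 2: tick 5 -> clock=5.
Op 3: insert c.com -> 10.0.0.7 (expiry=5+6=11). clock=5
Op 4: insert f.com -> 10.0.0.3 (expiry=5+10=15). clock=5
Op 5: insert f.com -> 10.0.0.2 (expiry=5+12=17). clock=5
Op 6: tick 3 -> clock=8.
Op 7: insert c.com -> 10.0.0.1 (expiry=8+1=9). clock=8
Op 8: tick 4 -> clock=12. purged={c.com}
Op 9: tick 5 -> clock=17. purged={f.com}
Op 10: insert a.com -> 10.0.0.3 (expiry=17+10=27). clock=17
Op 11: insert e.com -> 10.0.0.1 (expiry=17+3=20). clock=17
Op 12: insert f.com -> 10.0.0.6 (expiry=17+3=20). clock=17
Op 13: tick 6 -> clock=23. purged={e.com,f.com}
Op 14: tick 6 -> clock=29. purged={a.com}
Op 15: tick 7 -> clock=36.
Op 16: insert c.com -> 10.0.0.8 (expiry=36+7=43). clock=36
lookup e.com: not in cache (expired or never inserted)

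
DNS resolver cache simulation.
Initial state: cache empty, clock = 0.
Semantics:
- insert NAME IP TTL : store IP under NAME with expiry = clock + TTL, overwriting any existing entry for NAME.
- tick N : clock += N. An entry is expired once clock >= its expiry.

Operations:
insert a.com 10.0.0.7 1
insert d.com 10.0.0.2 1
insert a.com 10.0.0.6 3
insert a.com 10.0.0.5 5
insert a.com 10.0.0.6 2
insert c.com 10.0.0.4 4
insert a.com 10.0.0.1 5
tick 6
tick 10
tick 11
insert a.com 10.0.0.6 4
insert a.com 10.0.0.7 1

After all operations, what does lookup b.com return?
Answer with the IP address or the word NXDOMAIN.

Op 1: insert a.com -> 10.0.0.7 (expiry=0+1=1). clock=0
Op 2: insert d.com -> 10.0.0.2 (expiry=0+1=1). clock=0
Op 3: insert a.com -> 10.0.0.6 (expiry=0+3=3). clock=0
Op 4: insert a.com -> 10.0.0.5 (expiry=0+5=5). clock=0
Op 5: insert a.com -> 10.0.0.6 (expiry=0+2=2). clock=0
Op 6: insert c.com -> 10.0.0.4 (expiry=0+4=4). clock=0
Op 7: insert a.com -> 10.0.0.1 (expiry=0+5=5). clock=0
Op 8: tick 6 -> clock=6. purged={a.com,c.com,d.com}
Op 9: tick 10 -> clock=16.
Op 10: tick 11 -> clock=27.
Op 11: insert a.com -> 10.0.0.6 (expiry=27+4=31). clock=27
Op 12: insert a.com -> 10.0.0.7 (expiry=27+1=28). clock=27
lookup b.com: not in cache (expired or never inserted)

Answer: NXDOMAIN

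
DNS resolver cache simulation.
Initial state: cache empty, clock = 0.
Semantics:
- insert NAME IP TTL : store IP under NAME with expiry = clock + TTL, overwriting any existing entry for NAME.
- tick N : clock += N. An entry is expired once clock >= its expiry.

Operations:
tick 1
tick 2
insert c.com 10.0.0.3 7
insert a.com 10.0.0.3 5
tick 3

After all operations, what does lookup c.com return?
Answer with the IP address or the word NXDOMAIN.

Op 1: tick 1 -> clock=1.
Op 2: tick 2 -> clock=3.
Op 3: insert c.com -> 10.0.0.3 (expiry=3+7=10). clock=3
Op 4: insert a.com -> 10.0.0.3 (expiry=3+5=8). clock=3
Op 5: tick 3 -> clock=6.
lookup c.com: present, ip=10.0.0.3 expiry=10 > clock=6

Answer: 10.0.0.3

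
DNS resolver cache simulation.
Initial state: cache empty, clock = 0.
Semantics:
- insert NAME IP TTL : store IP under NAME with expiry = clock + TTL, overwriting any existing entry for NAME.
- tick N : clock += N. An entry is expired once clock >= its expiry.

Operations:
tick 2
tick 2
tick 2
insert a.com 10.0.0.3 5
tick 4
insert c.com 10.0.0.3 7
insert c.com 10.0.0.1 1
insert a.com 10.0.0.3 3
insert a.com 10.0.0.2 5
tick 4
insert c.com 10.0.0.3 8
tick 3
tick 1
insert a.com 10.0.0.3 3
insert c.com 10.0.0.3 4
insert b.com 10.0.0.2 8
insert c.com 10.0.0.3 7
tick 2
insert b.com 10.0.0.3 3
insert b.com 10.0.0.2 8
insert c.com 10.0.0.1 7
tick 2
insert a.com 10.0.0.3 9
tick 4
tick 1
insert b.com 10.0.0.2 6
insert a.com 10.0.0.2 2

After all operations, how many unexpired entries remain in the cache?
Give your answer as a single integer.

Answer: 2

Derivation:
Op 1: tick 2 -> clock=2.
Op 2: tick 2 -> clock=4.
Op 3: tick 2 -> clock=6.
Op 4: insert a.com -> 10.0.0.3 (expiry=6+5=11). clock=6
Op 5: tick 4 -> clock=10.
Op 6: insert c.com -> 10.0.0.3 (expiry=10+7=17). clock=10
Op 7: insert c.com -> 10.0.0.1 (expiry=10+1=11). clock=10
Op 8: insert a.com -> 10.0.0.3 (expiry=10+3=13). clock=10
Op 9: insert a.com -> 10.0.0.2 (expiry=10+5=15). clock=10
Op 10: tick 4 -> clock=14. purged={c.com}
Op 11: insert c.com -> 10.0.0.3 (expiry=14+8=22). clock=14
Op 12: tick 3 -> clock=17. purged={a.com}
Op 13: tick 1 -> clock=18.
Op 14: insert a.com -> 10.0.0.3 (expiry=18+3=21). clock=18
Op 15: insert c.com -> 10.0.0.3 (expiry=18+4=22). clock=18
Op 16: insert b.com -> 10.0.0.2 (expiry=18+8=26). clock=18
Op 17: insert c.com -> 10.0.0.3 (expiry=18+7=25). clock=18
Op 18: tick 2 -> clock=20.
Op 19: insert b.com -> 10.0.0.3 (expiry=20+3=23). clock=20
Op 20: insert b.com -> 10.0.0.2 (expiry=20+8=28). clock=20
Op 21: insert c.com -> 10.0.0.1 (expiry=20+7=27). clock=20
Op 22: tick 2 -> clock=22. purged={a.com}
Op 23: insert a.com -> 10.0.0.3 (expiry=22+9=31). clock=22
Op 24: tick 4 -> clock=26.
Op 25: tick 1 -> clock=27. purged={c.com}
Op 26: insert b.com -> 10.0.0.2 (expiry=27+6=33). clock=27
Op 27: insert a.com -> 10.0.0.2 (expiry=27+2=29). clock=27
Final cache (unexpired): {a.com,b.com} -> size=2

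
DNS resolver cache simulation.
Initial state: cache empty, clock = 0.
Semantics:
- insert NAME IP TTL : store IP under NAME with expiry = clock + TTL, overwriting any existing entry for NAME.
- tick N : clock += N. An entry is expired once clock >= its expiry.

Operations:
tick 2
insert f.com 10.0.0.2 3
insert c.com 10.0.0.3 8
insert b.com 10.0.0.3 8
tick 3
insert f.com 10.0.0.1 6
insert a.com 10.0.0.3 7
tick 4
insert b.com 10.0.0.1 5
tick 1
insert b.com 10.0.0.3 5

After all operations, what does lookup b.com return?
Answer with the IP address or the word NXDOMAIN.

Answer: 10.0.0.3

Derivation:
Op 1: tick 2 -> clock=2.
Op 2: insert f.com -> 10.0.0.2 (expiry=2+3=5). clock=2
Op 3: insert c.com -> 10.0.0.3 (expiry=2+8=10). clock=2
Op 4: insert b.com -> 10.0.0.3 (expiry=2+8=10). clock=2
Op 5: tick 3 -> clock=5. purged={f.com}
Op 6: insert f.com -> 10.0.0.1 (expiry=5+6=11). clock=5
Op 7: insert a.com -> 10.0.0.3 (expiry=5+7=12). clock=5
Op 8: tick 4 -> clock=9.
Op 9: insert b.com -> 10.0.0.1 (expiry=9+5=14). clock=9
Op 10: tick 1 -> clock=10. purged={c.com}
Op 11: insert b.com -> 10.0.0.3 (expiry=10+5=15). clock=10
lookup b.com: present, ip=10.0.0.3 expiry=15 > clock=10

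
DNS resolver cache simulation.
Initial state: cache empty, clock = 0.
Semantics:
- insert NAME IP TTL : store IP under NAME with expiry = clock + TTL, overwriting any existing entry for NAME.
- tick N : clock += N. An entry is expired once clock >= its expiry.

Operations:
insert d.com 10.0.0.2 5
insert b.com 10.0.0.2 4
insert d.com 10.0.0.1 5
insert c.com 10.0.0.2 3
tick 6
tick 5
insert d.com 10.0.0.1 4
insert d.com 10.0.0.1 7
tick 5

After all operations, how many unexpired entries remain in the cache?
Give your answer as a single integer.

Answer: 1

Derivation:
Op 1: insert d.com -> 10.0.0.2 (expiry=0+5=5). clock=0
Op 2: insert b.com -> 10.0.0.2 (expiry=0+4=4). clock=0
Op 3: insert d.com -> 10.0.0.1 (expiry=0+5=5). clock=0
Op 4: insert c.com -> 10.0.0.2 (expiry=0+3=3). clock=0
Op 5: tick 6 -> clock=6. purged={b.com,c.com,d.com}
Op 6: tick 5 -> clock=11.
Op 7: insert d.com -> 10.0.0.1 (expiry=11+4=15). clock=11
Op 8: insert d.com -> 10.0.0.1 (expiry=11+7=18). clock=11
Op 9: tick 5 -> clock=16.
Final cache (unexpired): {d.com} -> size=1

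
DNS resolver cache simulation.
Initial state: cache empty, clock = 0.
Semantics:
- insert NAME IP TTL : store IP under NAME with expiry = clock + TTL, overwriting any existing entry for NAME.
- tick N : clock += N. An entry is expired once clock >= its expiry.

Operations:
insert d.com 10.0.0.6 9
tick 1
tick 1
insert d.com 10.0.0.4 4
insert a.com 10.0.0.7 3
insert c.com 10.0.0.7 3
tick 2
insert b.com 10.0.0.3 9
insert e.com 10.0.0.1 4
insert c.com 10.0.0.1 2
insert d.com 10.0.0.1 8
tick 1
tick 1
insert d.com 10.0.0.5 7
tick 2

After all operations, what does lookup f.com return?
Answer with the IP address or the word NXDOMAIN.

Op 1: insert d.com -> 10.0.0.6 (expiry=0+9=9). clock=0
Op 2: tick 1 -> clock=1.
Op 3: tick 1 -> clock=2.
Op 4: insert d.com -> 10.0.0.4 (expiry=2+4=6). clock=2
Op 5: insert a.com -> 10.0.0.7 (expiry=2+3=5). clock=2
Op 6: insert c.com -> 10.0.0.7 (expiry=2+3=5). clock=2
Op 7: tick 2 -> clock=4.
Op 8: insert b.com -> 10.0.0.3 (expiry=4+9=13). clock=4
Op 9: insert e.com -> 10.0.0.1 (expiry=4+4=8). clock=4
Op 10: insert c.com -> 10.0.0.1 (expiry=4+2=6). clock=4
Op 11: insert d.com -> 10.0.0.1 (expiry=4+8=12). clock=4
Op 12: tick 1 -> clock=5. purged={a.com}
Op 13: tick 1 -> clock=6. purged={c.com}
Op 14: insert d.com -> 10.0.0.5 (expiry=6+7=13). clock=6
Op 15: tick 2 -> clock=8. purged={e.com}
lookup f.com: not in cache (expired or never inserted)

Answer: NXDOMAIN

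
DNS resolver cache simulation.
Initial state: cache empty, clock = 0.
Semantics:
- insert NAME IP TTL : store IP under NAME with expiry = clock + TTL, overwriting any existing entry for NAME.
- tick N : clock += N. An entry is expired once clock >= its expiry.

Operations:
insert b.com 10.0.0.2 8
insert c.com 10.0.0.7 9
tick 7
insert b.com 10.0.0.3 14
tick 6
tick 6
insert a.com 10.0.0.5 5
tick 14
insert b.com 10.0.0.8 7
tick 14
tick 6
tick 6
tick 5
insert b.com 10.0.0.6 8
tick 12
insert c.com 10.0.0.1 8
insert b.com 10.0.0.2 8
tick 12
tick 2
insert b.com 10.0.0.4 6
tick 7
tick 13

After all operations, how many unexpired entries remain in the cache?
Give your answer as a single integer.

Op 1: insert b.com -> 10.0.0.2 (expiry=0+8=8). clock=0
Op 2: insert c.com -> 10.0.0.7 (expiry=0+9=9). clock=0
Op 3: tick 7 -> clock=7.
Op 4: insert b.com -> 10.0.0.3 (expiry=7+14=21). clock=7
Op 5: tick 6 -> clock=13. purged={c.com}
Op 6: tick 6 -> clock=19.
Op 7: insert a.com -> 10.0.0.5 (expiry=19+5=24). clock=19
Op 8: tick 14 -> clock=33. purged={a.com,b.com}
Op 9: insert b.com -> 10.0.0.8 (expiry=33+7=40). clock=33
Op 10: tick 14 -> clock=47. purged={b.com}
Op 11: tick 6 -> clock=53.
Op 12: tick 6 -> clock=59.
Op 13: tick 5 -> clock=64.
Op 14: insert b.com -> 10.0.0.6 (expiry=64+8=72). clock=64
Op 15: tick 12 -> clock=76. purged={b.com}
Op 16: insert c.com -> 10.0.0.1 (expiry=76+8=84). clock=76
Op 17: insert b.com -> 10.0.0.2 (expiry=76+8=84). clock=76
Op 18: tick 12 -> clock=88. purged={b.com,c.com}
Op 19: tick 2 -> clock=90.
Op 20: insert b.com -> 10.0.0.4 (expiry=90+6=96). clock=90
Op 21: tick 7 -> clock=97. purged={b.com}
Op 22: tick 13 -> clock=110.
Final cache (unexpired): {} -> size=0

Answer: 0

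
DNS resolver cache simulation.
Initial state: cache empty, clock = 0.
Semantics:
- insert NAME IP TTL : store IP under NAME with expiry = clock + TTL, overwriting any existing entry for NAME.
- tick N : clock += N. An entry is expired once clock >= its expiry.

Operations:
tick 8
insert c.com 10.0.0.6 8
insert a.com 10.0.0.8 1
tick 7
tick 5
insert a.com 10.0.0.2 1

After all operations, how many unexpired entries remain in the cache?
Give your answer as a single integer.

Op 1: tick 8 -> clock=8.
Op 2: insert c.com -> 10.0.0.6 (expiry=8+8=16). clock=8
Op 3: insert a.com -> 10.0.0.8 (expiry=8+1=9). clock=8
Op 4: tick 7 -> clock=15. purged={a.com}
Op 5: tick 5 -> clock=20. purged={c.com}
Op 6: insert a.com -> 10.0.0.2 (expiry=20+1=21). clock=20
Final cache (unexpired): {a.com} -> size=1

Answer: 1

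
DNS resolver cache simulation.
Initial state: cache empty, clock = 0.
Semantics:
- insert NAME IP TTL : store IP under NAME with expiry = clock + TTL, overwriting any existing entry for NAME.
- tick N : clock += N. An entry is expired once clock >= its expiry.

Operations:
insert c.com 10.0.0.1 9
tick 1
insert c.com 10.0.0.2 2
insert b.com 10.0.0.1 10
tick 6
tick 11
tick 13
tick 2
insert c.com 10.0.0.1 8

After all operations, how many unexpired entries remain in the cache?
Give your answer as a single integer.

Answer: 1

Derivation:
Op 1: insert c.com -> 10.0.0.1 (expiry=0+9=9). clock=0
Op 2: tick 1 -> clock=1.
Op 3: insert c.com -> 10.0.0.2 (expiry=1+2=3). clock=1
Op 4: insert b.com -> 10.0.0.1 (expiry=1+10=11). clock=1
Op 5: tick 6 -> clock=7. purged={c.com}
Op 6: tick 11 -> clock=18. purged={b.com}
Op 7: tick 13 -> clock=31.
Op 8: tick 2 -> clock=33.
Op 9: insert c.com -> 10.0.0.1 (expiry=33+8=41). clock=33
Final cache (unexpired): {c.com} -> size=1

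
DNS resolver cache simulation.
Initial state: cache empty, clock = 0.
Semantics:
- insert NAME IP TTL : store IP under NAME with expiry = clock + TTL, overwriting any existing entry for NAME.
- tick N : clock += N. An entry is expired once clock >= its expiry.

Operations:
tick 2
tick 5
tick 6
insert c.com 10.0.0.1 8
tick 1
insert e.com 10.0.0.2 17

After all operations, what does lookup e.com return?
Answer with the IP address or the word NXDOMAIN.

Op 1: tick 2 -> clock=2.
Op 2: tick 5 -> clock=7.
Op 3: tick 6 -> clock=13.
Op 4: insert c.com -> 10.0.0.1 (expiry=13+8=21). clock=13
Op 5: tick 1 -> clock=14.
Op 6: insert e.com -> 10.0.0.2 (expiry=14+17=31). clock=14
lookup e.com: present, ip=10.0.0.2 expiry=31 > clock=14

Answer: 10.0.0.2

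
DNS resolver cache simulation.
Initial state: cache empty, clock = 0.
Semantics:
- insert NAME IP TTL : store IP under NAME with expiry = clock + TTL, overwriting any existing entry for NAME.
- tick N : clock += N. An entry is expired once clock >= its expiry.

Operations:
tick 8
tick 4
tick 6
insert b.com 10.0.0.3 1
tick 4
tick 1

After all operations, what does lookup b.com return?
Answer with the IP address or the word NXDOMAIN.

Answer: NXDOMAIN

Derivation:
Op 1: tick 8 -> clock=8.
Op 2: tick 4 -> clock=12.
Op 3: tick 6 -> clock=18.
Op 4: insert b.com -> 10.0.0.3 (expiry=18+1=19). clock=18
Op 5: tick 4 -> clock=22. purged={b.com}
Op 6: tick 1 -> clock=23.
lookup b.com: not in cache (expired or never inserted)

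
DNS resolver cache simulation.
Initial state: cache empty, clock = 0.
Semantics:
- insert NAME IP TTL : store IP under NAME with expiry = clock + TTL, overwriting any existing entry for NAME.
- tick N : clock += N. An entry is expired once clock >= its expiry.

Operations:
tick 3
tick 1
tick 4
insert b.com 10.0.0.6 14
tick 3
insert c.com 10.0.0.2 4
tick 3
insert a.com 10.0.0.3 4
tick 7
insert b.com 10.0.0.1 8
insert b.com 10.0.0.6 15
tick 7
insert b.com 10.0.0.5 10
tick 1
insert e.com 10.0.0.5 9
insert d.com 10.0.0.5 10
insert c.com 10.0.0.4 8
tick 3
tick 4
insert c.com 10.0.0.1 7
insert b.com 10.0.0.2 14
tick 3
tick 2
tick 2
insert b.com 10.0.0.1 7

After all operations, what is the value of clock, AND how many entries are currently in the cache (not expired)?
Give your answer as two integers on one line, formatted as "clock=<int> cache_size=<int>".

Answer: clock=43 cache_size=1

Derivation:
Op 1: tick 3 -> clock=3.
Op 2: tick 1 -> clock=4.
Op 3: tick 4 -> clock=8.
Op 4: insert b.com -> 10.0.0.6 (expiry=8+14=22). clock=8
Op 5: tick 3 -> clock=11.
Op 6: insert c.com -> 10.0.0.2 (expiry=11+4=15). clock=11
Op 7: tick 3 -> clock=14.
Op 8: insert a.com -> 10.0.0.3 (expiry=14+4=18). clock=14
Op 9: tick 7 -> clock=21. purged={a.com,c.com}
Op 10: insert b.com -> 10.0.0.1 (expiry=21+8=29). clock=21
Op 11: insert b.com -> 10.0.0.6 (expiry=21+15=36). clock=21
Op 12: tick 7 -> clock=28.
Op 13: insert b.com -> 10.0.0.5 (expiry=28+10=38). clock=28
Op 14: tick 1 -> clock=29.
Op 15: insert e.com -> 10.0.0.5 (expiry=29+9=38). clock=29
Op 16: insert d.com -> 10.0.0.5 (expiry=29+10=39). clock=29
Op 17: insert c.com -> 10.0.0.4 (expiry=29+8=37). clock=29
Op 18: tick 3 -> clock=32.
Op 19: tick 4 -> clock=36.
Op 20: insert c.com -> 10.0.0.1 (expiry=36+7=43). clock=36
Op 21: insert b.com -> 10.0.0.2 (expiry=36+14=50). clock=36
Op 22: tick 3 -> clock=39. purged={d.com,e.com}
Op 23: tick 2 -> clock=41.
Op 24: tick 2 -> clock=43. purged={c.com}
Op 25: insert b.com -> 10.0.0.1 (expiry=43+7=50). clock=43
Final clock = 43
Final cache (unexpired): {b.com} -> size=1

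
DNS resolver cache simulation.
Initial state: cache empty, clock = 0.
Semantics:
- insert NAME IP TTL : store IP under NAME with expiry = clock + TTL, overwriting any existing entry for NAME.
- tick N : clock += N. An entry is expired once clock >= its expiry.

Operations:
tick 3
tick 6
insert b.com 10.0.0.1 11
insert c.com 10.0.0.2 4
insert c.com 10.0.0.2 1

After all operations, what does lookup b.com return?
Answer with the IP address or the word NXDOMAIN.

Answer: 10.0.0.1

Derivation:
Op 1: tick 3 -> clock=3.
Op 2: tick 6 -> clock=9.
Op 3: insert b.com -> 10.0.0.1 (expiry=9+11=20). clock=9
Op 4: insert c.com -> 10.0.0.2 (expiry=9+4=13). clock=9
Op 5: insert c.com -> 10.0.0.2 (expiry=9+1=10). clock=9
lookup b.com: present, ip=10.0.0.1 expiry=20 > clock=9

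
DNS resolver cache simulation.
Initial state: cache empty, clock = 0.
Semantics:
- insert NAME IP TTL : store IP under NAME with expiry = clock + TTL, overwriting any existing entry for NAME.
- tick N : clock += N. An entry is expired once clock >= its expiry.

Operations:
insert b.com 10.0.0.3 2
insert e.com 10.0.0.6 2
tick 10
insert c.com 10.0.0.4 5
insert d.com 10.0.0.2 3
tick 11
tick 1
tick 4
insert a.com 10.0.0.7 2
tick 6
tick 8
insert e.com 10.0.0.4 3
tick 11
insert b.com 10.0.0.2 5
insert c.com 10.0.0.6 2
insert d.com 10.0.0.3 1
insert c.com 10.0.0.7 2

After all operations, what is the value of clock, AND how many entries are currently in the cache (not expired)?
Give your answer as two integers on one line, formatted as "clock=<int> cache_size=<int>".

Answer: clock=51 cache_size=3

Derivation:
Op 1: insert b.com -> 10.0.0.3 (expiry=0+2=2). clock=0
Op 2: insert e.com -> 10.0.0.6 (expiry=0+2=2). clock=0
Op 3: tick 10 -> clock=10. purged={b.com,e.com}
Op 4: insert c.com -> 10.0.0.4 (expiry=10+5=15). clock=10
Op 5: insert d.com -> 10.0.0.2 (expiry=10+3=13). clock=10
Op 6: tick 11 -> clock=21. purged={c.com,d.com}
Op 7: tick 1 -> clock=22.
Op 8: tick 4 -> clock=26.
Op 9: insert a.com -> 10.0.0.7 (expiry=26+2=28). clock=26
Op 10: tick 6 -> clock=32. purged={a.com}
Op 11: tick 8 -> clock=40.
Op 12: insert e.com -> 10.0.0.4 (expiry=40+3=43). clock=40
Op 13: tick 11 -> clock=51. purged={e.com}
Op 14: insert b.com -> 10.0.0.2 (expiry=51+5=56). clock=51
Op 15: insert c.com -> 10.0.0.6 (expiry=51+2=53). clock=51
Op 16: insert d.com -> 10.0.0.3 (expiry=51+1=52). clock=51
Op 17: insert c.com -> 10.0.0.7 (expiry=51+2=53). clock=51
Final clock = 51
Final cache (unexpired): {b.com,c.com,d.com} -> size=3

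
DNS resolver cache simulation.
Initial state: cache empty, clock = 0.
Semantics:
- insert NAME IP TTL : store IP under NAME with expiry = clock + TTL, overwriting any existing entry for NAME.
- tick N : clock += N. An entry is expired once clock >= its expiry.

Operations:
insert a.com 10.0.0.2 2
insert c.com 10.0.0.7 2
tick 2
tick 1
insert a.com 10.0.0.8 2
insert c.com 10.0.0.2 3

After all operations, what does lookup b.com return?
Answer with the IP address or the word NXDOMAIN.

Answer: NXDOMAIN

Derivation:
Op 1: insert a.com -> 10.0.0.2 (expiry=0+2=2). clock=0
Op 2: insert c.com -> 10.0.0.7 (expiry=0+2=2). clock=0
Op 3: tick 2 -> clock=2. purged={a.com,c.com}
Op 4: tick 1 -> clock=3.
Op 5: insert a.com -> 10.0.0.8 (expiry=3+2=5). clock=3
Op 6: insert c.com -> 10.0.0.2 (expiry=3+3=6). clock=3
lookup b.com: not in cache (expired or never inserted)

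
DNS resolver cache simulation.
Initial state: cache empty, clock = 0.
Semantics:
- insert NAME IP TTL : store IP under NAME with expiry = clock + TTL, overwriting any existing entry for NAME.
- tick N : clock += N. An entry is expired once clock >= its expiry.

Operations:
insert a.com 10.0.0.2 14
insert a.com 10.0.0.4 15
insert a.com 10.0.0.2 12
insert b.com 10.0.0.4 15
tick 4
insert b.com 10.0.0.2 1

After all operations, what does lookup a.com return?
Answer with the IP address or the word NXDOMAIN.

Answer: 10.0.0.2

Derivation:
Op 1: insert a.com -> 10.0.0.2 (expiry=0+14=14). clock=0
Op 2: insert a.com -> 10.0.0.4 (expiry=0+15=15). clock=0
Op 3: insert a.com -> 10.0.0.2 (expiry=0+12=12). clock=0
Op 4: insert b.com -> 10.0.0.4 (expiry=0+15=15). clock=0
Op 5: tick 4 -> clock=4.
Op 6: insert b.com -> 10.0.0.2 (expiry=4+1=5). clock=4
lookup a.com: present, ip=10.0.0.2 expiry=12 > clock=4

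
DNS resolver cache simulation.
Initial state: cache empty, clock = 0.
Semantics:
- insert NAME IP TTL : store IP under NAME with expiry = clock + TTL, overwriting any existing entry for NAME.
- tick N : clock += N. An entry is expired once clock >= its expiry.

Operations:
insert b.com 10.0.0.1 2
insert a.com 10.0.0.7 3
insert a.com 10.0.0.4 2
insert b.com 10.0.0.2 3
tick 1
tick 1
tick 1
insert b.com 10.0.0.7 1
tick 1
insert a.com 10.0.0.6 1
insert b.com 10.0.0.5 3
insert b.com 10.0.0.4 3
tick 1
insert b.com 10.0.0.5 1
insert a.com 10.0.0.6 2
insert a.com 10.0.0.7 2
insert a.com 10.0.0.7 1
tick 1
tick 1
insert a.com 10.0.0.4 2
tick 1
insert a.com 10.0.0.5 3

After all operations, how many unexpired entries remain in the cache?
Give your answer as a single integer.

Op 1: insert b.com -> 10.0.0.1 (expiry=0+2=2). clock=0
Op 2: insert a.com -> 10.0.0.7 (expiry=0+3=3). clock=0
Op 3: insert a.com -> 10.0.0.4 (expiry=0+2=2). clock=0
Op 4: insert b.com -> 10.0.0.2 (expiry=0+3=3). clock=0
Op 5: tick 1 -> clock=1.
Op 6: tick 1 -> clock=2. purged={a.com}
Op 7: tick 1 -> clock=3. purged={b.com}
Op 8: insert b.com -> 10.0.0.7 (expiry=3+1=4). clock=3
Op 9: tick 1 -> clock=4. purged={b.com}
Op 10: insert a.com -> 10.0.0.6 (expiry=4+1=5). clock=4
Op 11: insert b.com -> 10.0.0.5 (expiry=4+3=7). clock=4
Op 12: insert b.com -> 10.0.0.4 (expiry=4+3=7). clock=4
Op 13: tick 1 -> clock=5. purged={a.com}
Op 14: insert b.com -> 10.0.0.5 (expiry=5+1=6). clock=5
Op 15: insert a.com -> 10.0.0.6 (expiry=5+2=7). clock=5
Op 16: insert a.com -> 10.0.0.7 (expiry=5+2=7). clock=5
Op 17: insert a.com -> 10.0.0.7 (expiry=5+1=6). clock=5
Op 18: tick 1 -> clock=6. purged={a.com,b.com}
Op 19: tick 1 -> clock=7.
Op 20: insert a.com -> 10.0.0.4 (expiry=7+2=9). clock=7
Op 21: tick 1 -> clock=8.
Op 22: insert a.com -> 10.0.0.5 (expiry=8+3=11). clock=8
Final cache (unexpired): {a.com} -> size=1

Answer: 1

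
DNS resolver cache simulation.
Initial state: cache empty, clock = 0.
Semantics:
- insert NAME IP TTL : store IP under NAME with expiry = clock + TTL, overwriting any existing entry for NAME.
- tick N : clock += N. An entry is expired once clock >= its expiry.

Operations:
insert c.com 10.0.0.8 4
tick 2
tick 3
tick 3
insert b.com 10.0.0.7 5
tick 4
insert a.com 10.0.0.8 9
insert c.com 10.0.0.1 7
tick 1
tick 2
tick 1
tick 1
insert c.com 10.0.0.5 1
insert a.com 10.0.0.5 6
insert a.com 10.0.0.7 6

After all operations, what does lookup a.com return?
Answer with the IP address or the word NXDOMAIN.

Op 1: insert c.com -> 10.0.0.8 (expiry=0+4=4). clock=0
Op 2: tick 2 -> clock=2.
Op 3: tick 3 -> clock=5. purged={c.com}
Op 4: tick 3 -> clock=8.
Op 5: insert b.com -> 10.0.0.7 (expiry=8+5=13). clock=8
Op 6: tick 4 -> clock=12.
Op 7: insert a.com -> 10.0.0.8 (expiry=12+9=21). clock=12
Op 8: insert c.com -> 10.0.0.1 (expiry=12+7=19). clock=12
Op 9: tick 1 -> clock=13. purged={b.com}
Op 10: tick 2 -> clock=15.
Op 11: tick 1 -> clock=16.
Op 12: tick 1 -> clock=17.
Op 13: insert c.com -> 10.0.0.5 (expiry=17+1=18). clock=17
Op 14: insert a.com -> 10.0.0.5 (expiry=17+6=23). clock=17
Op 15: insert a.com -> 10.0.0.7 (expiry=17+6=23). clock=17
lookup a.com: present, ip=10.0.0.7 expiry=23 > clock=17

Answer: 10.0.0.7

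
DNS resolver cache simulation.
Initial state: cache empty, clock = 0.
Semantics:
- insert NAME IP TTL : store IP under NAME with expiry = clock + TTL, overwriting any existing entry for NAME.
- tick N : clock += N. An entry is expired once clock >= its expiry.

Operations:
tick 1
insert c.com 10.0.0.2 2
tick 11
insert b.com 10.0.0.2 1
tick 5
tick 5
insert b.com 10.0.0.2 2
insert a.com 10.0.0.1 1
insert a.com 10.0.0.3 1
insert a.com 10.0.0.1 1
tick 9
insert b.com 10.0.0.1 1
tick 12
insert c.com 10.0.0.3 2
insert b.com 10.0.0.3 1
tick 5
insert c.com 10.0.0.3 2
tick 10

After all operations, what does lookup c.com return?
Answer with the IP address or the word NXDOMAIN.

Answer: NXDOMAIN

Derivation:
Op 1: tick 1 -> clock=1.
Op 2: insert c.com -> 10.0.0.2 (expiry=1+2=3). clock=1
Op 3: tick 11 -> clock=12. purged={c.com}
Op 4: insert b.com -> 10.0.0.2 (expiry=12+1=13). clock=12
Op 5: tick 5 -> clock=17. purged={b.com}
Op 6: tick 5 -> clock=22.
Op 7: insert b.com -> 10.0.0.2 (expiry=22+2=24). clock=22
Op 8: insert a.com -> 10.0.0.1 (expiry=22+1=23). clock=22
Op 9: insert a.com -> 10.0.0.3 (expiry=22+1=23). clock=22
Op 10: insert a.com -> 10.0.0.1 (expiry=22+1=23). clock=22
Op 11: tick 9 -> clock=31. purged={a.com,b.com}
Op 12: insert b.com -> 10.0.0.1 (expiry=31+1=32). clock=31
Op 13: tick 12 -> clock=43. purged={b.com}
Op 14: insert c.com -> 10.0.0.3 (expiry=43+2=45). clock=43
Op 15: insert b.com -> 10.0.0.3 (expiry=43+1=44). clock=43
Op 16: tick 5 -> clock=48. purged={b.com,c.com}
Op 17: insert c.com -> 10.0.0.3 (expiry=48+2=50). clock=48
Op 18: tick 10 -> clock=58. purged={c.com}
lookup c.com: not in cache (expired or never inserted)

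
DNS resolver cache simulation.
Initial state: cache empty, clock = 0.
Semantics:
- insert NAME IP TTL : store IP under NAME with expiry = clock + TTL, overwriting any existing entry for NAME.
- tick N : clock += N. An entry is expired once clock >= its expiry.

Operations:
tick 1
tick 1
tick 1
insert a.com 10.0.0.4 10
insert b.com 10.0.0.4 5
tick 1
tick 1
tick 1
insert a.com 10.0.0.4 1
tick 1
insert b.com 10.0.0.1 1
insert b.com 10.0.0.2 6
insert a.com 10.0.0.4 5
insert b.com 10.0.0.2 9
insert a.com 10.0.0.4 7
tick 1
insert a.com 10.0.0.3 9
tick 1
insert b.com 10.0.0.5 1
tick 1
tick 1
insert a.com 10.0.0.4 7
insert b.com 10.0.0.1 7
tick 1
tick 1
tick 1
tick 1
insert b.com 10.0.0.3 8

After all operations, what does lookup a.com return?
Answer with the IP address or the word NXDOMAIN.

Answer: 10.0.0.4

Derivation:
Op 1: tick 1 -> clock=1.
Op 2: tick 1 -> clock=2.
Op 3: tick 1 -> clock=3.
Op 4: insert a.com -> 10.0.0.4 (expiry=3+10=13). clock=3
Op 5: insert b.com -> 10.0.0.4 (expiry=3+5=8). clock=3
Op 6: tick 1 -> clock=4.
Op 7: tick 1 -> clock=5.
Op 8: tick 1 -> clock=6.
Op 9: insert a.com -> 10.0.0.4 (expiry=6+1=7). clock=6
Op 10: tick 1 -> clock=7. purged={a.com}
Op 11: insert b.com -> 10.0.0.1 (expiry=7+1=8). clock=7
Op 12: insert b.com -> 10.0.0.2 (expiry=7+6=13). clock=7
Op 13: insert a.com -> 10.0.0.4 (expiry=7+5=12). clock=7
Op 14: insert b.com -> 10.0.0.2 (expiry=7+9=16). clock=7
Op 15: insert a.com -> 10.0.0.4 (expiry=7+7=14). clock=7
Op 16: tick 1 -> clock=8.
Op 17: insert a.com -> 10.0.0.3 (expiry=8+9=17). clock=8
Op 18: tick 1 -> clock=9.
Op 19: insert b.com -> 10.0.0.5 (expiry=9+1=10). clock=9
Op 20: tick 1 -> clock=10. purged={b.com}
Op 21: tick 1 -> clock=11.
Op 22: insert a.com -> 10.0.0.4 (expiry=11+7=18). clock=11
Op 23: insert b.com -> 10.0.0.1 (expiry=11+7=18). clock=11
Op 24: tick 1 -> clock=12.
Op 25: tick 1 -> clock=13.
Op 26: tick 1 -> clock=14.
Op 27: tick 1 -> clock=15.
Op 28: insert b.com -> 10.0.0.3 (expiry=15+8=23). clock=15
lookup a.com: present, ip=10.0.0.4 expiry=18 > clock=15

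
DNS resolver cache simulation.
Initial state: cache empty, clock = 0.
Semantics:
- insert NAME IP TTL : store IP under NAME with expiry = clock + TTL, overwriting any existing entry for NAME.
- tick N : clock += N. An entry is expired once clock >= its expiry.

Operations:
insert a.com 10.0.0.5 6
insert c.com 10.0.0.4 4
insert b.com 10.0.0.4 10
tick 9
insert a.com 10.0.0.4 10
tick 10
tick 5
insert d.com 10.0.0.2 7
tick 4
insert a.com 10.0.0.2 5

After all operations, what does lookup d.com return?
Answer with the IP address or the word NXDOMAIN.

Answer: 10.0.0.2

Derivation:
Op 1: insert a.com -> 10.0.0.5 (expiry=0+6=6). clock=0
Op 2: insert c.com -> 10.0.0.4 (expiry=0+4=4). clock=0
Op 3: insert b.com -> 10.0.0.4 (expiry=0+10=10). clock=0
Op 4: tick 9 -> clock=9. purged={a.com,c.com}
Op 5: insert a.com -> 10.0.0.4 (expiry=9+10=19). clock=9
Op 6: tick 10 -> clock=19. purged={a.com,b.com}
Op 7: tick 5 -> clock=24.
Op 8: insert d.com -> 10.0.0.2 (expiry=24+7=31). clock=24
Op 9: tick 4 -> clock=28.
Op 10: insert a.com -> 10.0.0.2 (expiry=28+5=33). clock=28
lookup d.com: present, ip=10.0.0.2 expiry=31 > clock=28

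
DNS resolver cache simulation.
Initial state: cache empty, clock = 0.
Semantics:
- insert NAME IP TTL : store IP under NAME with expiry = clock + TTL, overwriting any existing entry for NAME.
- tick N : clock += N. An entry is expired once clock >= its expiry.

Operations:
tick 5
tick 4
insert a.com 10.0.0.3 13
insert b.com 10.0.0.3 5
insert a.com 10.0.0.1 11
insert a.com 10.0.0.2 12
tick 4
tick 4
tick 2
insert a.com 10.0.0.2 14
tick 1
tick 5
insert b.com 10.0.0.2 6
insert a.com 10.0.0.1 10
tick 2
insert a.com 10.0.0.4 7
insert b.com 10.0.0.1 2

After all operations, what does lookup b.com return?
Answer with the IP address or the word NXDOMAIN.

Answer: 10.0.0.1

Derivation:
Op 1: tick 5 -> clock=5.
Op 2: tick 4 -> clock=9.
Op 3: insert a.com -> 10.0.0.3 (expiry=9+13=22). clock=9
Op 4: insert b.com -> 10.0.0.3 (expiry=9+5=14). clock=9
Op 5: insert a.com -> 10.0.0.1 (expiry=9+11=20). clock=9
Op 6: insert a.com -> 10.0.0.2 (expiry=9+12=21). clock=9
Op 7: tick 4 -> clock=13.
Op 8: tick 4 -> clock=17. purged={b.com}
Op 9: tick 2 -> clock=19.
Op 10: insert a.com -> 10.0.0.2 (expiry=19+14=33). clock=19
Op 11: tick 1 -> clock=20.
Op 12: tick 5 -> clock=25.
Op 13: insert b.com -> 10.0.0.2 (expiry=25+6=31). clock=25
Op 14: insert a.com -> 10.0.0.1 (expiry=25+10=35). clock=25
Op 15: tick 2 -> clock=27.
Op 16: insert a.com -> 10.0.0.4 (expiry=27+7=34). clock=27
Op 17: insert b.com -> 10.0.0.1 (expiry=27+2=29). clock=27
lookup b.com: present, ip=10.0.0.1 expiry=29 > clock=27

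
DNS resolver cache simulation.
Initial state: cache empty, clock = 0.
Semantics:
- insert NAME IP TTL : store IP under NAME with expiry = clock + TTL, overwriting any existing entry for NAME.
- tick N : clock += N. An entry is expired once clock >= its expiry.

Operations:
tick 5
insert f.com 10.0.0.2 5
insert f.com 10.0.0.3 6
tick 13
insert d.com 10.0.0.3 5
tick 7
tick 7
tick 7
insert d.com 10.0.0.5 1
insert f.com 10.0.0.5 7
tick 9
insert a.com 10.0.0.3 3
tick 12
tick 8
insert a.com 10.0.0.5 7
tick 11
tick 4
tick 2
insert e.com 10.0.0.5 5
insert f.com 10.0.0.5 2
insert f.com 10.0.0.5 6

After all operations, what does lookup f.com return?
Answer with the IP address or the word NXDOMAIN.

Answer: 10.0.0.5

Derivation:
Op 1: tick 5 -> clock=5.
Op 2: insert f.com -> 10.0.0.2 (expiry=5+5=10). clock=5
Op 3: insert f.com -> 10.0.0.3 (expiry=5+6=11). clock=5
Op 4: tick 13 -> clock=18. purged={f.com}
Op 5: insert d.com -> 10.0.0.3 (expiry=18+5=23). clock=18
Op 6: tick 7 -> clock=25. purged={d.com}
Op 7: tick 7 -> clock=32.
Op 8: tick 7 -> clock=39.
Op 9: insert d.com -> 10.0.0.5 (expiry=39+1=40). clock=39
Op 10: insert f.com -> 10.0.0.5 (expiry=39+7=46). clock=39
Op 11: tick 9 -> clock=48. purged={d.com,f.com}
Op 12: insert a.com -> 10.0.0.3 (expiry=48+3=51). clock=48
Op 13: tick 12 -> clock=60. purged={a.com}
Op 14: tick 8 -> clock=68.
Op 15: insert a.com -> 10.0.0.5 (expiry=68+7=75). clock=68
Op 16: tick 11 -> clock=79. purged={a.com}
Op 17: tick 4 -> clock=83.
Op 18: tick 2 -> clock=85.
Op 19: insert e.com -> 10.0.0.5 (expiry=85+5=90). clock=85
Op 20: insert f.com -> 10.0.0.5 (expiry=85+2=87). clock=85
Op 21: insert f.com -> 10.0.0.5 (expiry=85+6=91). clock=85
lookup f.com: present, ip=10.0.0.5 expiry=91 > clock=85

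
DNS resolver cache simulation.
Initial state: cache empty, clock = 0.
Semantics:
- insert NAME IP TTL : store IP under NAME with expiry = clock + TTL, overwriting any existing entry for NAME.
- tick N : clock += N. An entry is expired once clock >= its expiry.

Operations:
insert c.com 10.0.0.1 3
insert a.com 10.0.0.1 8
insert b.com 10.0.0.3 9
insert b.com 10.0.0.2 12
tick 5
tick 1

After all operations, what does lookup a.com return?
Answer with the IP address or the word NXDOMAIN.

Answer: 10.0.0.1

Derivation:
Op 1: insert c.com -> 10.0.0.1 (expiry=0+3=3). clock=0
Op 2: insert a.com -> 10.0.0.1 (expiry=0+8=8). clock=0
Op 3: insert b.com -> 10.0.0.3 (expiry=0+9=9). clock=0
Op 4: insert b.com -> 10.0.0.2 (expiry=0+12=12). clock=0
Op 5: tick 5 -> clock=5. purged={c.com}
Op 6: tick 1 -> clock=6.
lookup a.com: present, ip=10.0.0.1 expiry=8 > clock=6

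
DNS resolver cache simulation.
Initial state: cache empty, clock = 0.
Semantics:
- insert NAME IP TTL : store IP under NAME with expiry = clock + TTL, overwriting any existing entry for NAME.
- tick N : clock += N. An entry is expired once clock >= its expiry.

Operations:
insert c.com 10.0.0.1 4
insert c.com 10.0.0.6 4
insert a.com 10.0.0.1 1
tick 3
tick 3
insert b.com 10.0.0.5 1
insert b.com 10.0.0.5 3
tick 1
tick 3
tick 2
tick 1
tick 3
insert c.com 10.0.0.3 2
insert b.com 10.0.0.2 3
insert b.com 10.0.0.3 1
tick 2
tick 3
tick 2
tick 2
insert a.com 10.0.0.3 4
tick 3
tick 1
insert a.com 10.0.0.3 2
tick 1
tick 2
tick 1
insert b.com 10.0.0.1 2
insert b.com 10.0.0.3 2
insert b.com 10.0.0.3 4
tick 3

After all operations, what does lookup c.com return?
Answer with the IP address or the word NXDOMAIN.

Op 1: insert c.com -> 10.0.0.1 (expiry=0+4=4). clock=0
Op 2: insert c.com -> 10.0.0.6 (expiry=0+4=4). clock=0
Op 3: insert a.com -> 10.0.0.1 (expiry=0+1=1). clock=0
Op 4: tick 3 -> clock=3. purged={a.com}
Op 5: tick 3 -> clock=6. purged={c.com}
Op 6: insert b.com -> 10.0.0.5 (expiry=6+1=7). clock=6
Op 7: insert b.com -> 10.0.0.5 (expiry=6+3=9). clock=6
Op 8: tick 1 -> clock=7.
Op 9: tick 3 -> clock=10. purged={b.com}
Op 10: tick 2 -> clock=12.
Op 11: tick 1 -> clock=13.
Op 12: tick 3 -> clock=16.
Op 13: insert c.com -> 10.0.0.3 (expiry=16+2=18). clock=16
Op 14: insert b.com -> 10.0.0.2 (expiry=16+3=19). clock=16
Op 15: insert b.com -> 10.0.0.3 (expiry=16+1=17). clock=16
Op 16: tick 2 -> clock=18. purged={b.com,c.com}
Op 17: tick 3 -> clock=21.
Op 18: tick 2 -> clock=23.
Op 19: tick 2 -> clock=25.
Op 20: insert a.com -> 10.0.0.3 (expiry=25+4=29). clock=25
Op 21: tick 3 -> clock=28.
Op 22: tick 1 -> clock=29. purged={a.com}
Op 23: insert a.com -> 10.0.0.3 (expiry=29+2=31). clock=29
Op 24: tick 1 -> clock=30.
Op 25: tick 2 -> clock=32. purged={a.com}
Op 26: tick 1 -> clock=33.
Op 27: insert b.com -> 10.0.0.1 (expiry=33+2=35). clock=33
Op 28: insert b.com -> 10.0.0.3 (expiry=33+2=35). clock=33
Op 29: insert b.com -> 10.0.0.3 (expiry=33+4=37). clock=33
Op 30: tick 3 -> clock=36.
lookup c.com: not in cache (expired or never inserted)

Answer: NXDOMAIN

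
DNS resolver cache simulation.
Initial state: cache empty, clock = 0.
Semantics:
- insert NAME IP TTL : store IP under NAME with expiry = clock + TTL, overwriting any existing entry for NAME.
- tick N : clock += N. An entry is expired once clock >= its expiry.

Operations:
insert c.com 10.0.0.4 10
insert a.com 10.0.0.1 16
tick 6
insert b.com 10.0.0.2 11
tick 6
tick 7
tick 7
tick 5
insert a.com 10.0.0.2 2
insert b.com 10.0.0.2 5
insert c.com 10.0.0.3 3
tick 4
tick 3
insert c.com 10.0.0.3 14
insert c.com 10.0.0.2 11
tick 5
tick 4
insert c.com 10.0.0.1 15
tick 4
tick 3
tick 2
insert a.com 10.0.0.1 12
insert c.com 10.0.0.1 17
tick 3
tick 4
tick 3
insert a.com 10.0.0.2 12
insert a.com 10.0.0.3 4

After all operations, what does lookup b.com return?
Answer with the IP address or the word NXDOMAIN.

Answer: NXDOMAIN

Derivation:
Op 1: insert c.com -> 10.0.0.4 (expiry=0+10=10). clock=0
Op 2: insert a.com -> 10.0.0.1 (expiry=0+16=16). clock=0
Op 3: tick 6 -> clock=6.
Op 4: insert b.com -> 10.0.0.2 (expiry=6+11=17). clock=6
Op 5: tick 6 -> clock=12. purged={c.com}
Op 6: tick 7 -> clock=19. purged={a.com,b.com}
Op 7: tick 7 -> clock=26.
Op 8: tick 5 -> clock=31.
Op 9: insert a.com -> 10.0.0.2 (expiry=31+2=33). clock=31
Op 10: insert b.com -> 10.0.0.2 (expiry=31+5=36). clock=31
Op 11: insert c.com -> 10.0.0.3 (expiry=31+3=34). clock=31
Op 12: tick 4 -> clock=35. purged={a.com,c.com}
Op 13: tick 3 -> clock=38. purged={b.com}
Op 14: insert c.com -> 10.0.0.3 (expiry=38+14=52). clock=38
Op 15: insert c.com -> 10.0.0.2 (expiry=38+11=49). clock=38
Op 16: tick 5 -> clock=43.
Op 17: tick 4 -> clock=47.
Op 18: insert c.com -> 10.0.0.1 (expiry=47+15=62). clock=47
Op 19: tick 4 -> clock=51.
Op 20: tick 3 -> clock=54.
Op 21: tick 2 -> clock=56.
Op 22: insert a.com -> 10.0.0.1 (expiry=56+12=68). clock=56
Op 23: insert c.com -> 10.0.0.1 (expiry=56+17=73). clock=56
Op 24: tick 3 -> clock=59.
Op 25: tick 4 -> clock=63.
Op 26: tick 3 -> clock=66.
Op 27: insert a.com -> 10.0.0.2 (expiry=66+12=78). clock=66
Op 28: insert a.com -> 10.0.0.3 (expiry=66+4=70). clock=66
lookup b.com: not in cache (expired or never inserted)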